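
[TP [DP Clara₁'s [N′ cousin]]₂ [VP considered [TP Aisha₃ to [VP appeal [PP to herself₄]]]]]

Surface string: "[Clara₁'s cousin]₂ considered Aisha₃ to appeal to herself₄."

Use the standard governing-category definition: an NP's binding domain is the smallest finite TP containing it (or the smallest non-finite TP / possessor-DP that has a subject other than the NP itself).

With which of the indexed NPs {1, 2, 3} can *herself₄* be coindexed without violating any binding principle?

{3}

*herself* is an anaphor, so Principle A applies: it must be bound in its binding domain.
Binding domain of *herself₄*: the embedded TP, whose subject is Aisha₃.
*Clara₁* does not c-command the anaphor → cannot bind it.
*[Clara₁'s cousin]₂* c-commands the anaphor but is outside its binding domain → cannot satisfy Principle A.
*Aisha₃* c-commands the anaphor within its binding domain → licit binder.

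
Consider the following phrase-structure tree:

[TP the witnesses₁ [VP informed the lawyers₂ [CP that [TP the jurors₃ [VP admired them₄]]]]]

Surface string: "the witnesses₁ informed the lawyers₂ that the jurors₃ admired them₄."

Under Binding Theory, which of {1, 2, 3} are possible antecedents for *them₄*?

{1, 2}

*them* is a pronoun, so Principle B applies: it must be free in its binding domain.
Binding domain of *them₄*: the embedded TP, whose subject is the jurors₃.
*the witnesses₁* c-commands the pronoun but from outside its binding domain, and is not c-commanded by it → coindexation permitted.
*the lawyers₂* c-commands the pronoun but from outside its binding domain, and is not c-commanded by it → coindexation permitted.
*the jurors₃* c-commands the pronoun within its binding domain → coindexation would violate Principle B.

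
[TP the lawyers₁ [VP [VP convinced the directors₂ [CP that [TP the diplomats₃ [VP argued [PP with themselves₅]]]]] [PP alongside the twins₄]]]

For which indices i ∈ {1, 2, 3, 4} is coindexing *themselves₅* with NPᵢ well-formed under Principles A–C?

*themselves* is an anaphor, so Principle A applies: it must be bound in its binding domain.
Binding domain of *themselves₅*: the embedded TP, whose subject is the diplomats₃.
*the lawyers₁* c-commands the anaphor but is outside its binding domain → cannot satisfy Principle A.
*the directors₂* c-commands the anaphor but is outside its binding domain → cannot satisfy Principle A.
*the diplomats₃* c-commands the anaphor within its binding domain → licit binder.
*the twins₄* does not c-command the anaphor → cannot bind it.

{3}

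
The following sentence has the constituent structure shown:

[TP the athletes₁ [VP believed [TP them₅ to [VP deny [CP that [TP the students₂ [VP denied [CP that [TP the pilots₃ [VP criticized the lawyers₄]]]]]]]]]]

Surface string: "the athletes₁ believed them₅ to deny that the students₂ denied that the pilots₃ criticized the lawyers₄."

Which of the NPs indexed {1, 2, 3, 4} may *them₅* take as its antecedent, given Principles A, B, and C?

none

*them* is a pronoun, so Principle B applies: it must be free in its binding domain.
Binding domain of *them₅*: the matrix TP, whose subject is the athletes₁.
*the athletes₁* c-commands the pronoun within its binding domain → coindexation would violate Principle B.
*the students₂*: the pronoun c-commands this R-expression → coindexation would violate Principle C on *the students₂*.
*the pilots₃*: the pronoun c-commands this R-expression → coindexation would violate Principle C on *the pilots₃*.
*the lawyers₄*: the pronoun c-commands this R-expression → coindexation would violate Principle C on *the lawyers₄*.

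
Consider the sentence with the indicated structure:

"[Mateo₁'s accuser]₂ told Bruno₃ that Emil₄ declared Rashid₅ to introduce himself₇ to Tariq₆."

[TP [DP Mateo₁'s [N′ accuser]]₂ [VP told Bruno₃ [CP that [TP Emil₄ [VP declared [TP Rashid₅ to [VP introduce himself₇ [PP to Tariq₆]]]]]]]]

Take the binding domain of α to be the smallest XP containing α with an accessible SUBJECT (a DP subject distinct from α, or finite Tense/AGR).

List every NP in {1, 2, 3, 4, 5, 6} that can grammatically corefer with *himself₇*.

{5}

*himself* is an anaphor, so Principle A applies: it must be bound in its binding domain.
Binding domain of *himself₇*: the embedded TP, whose subject is Rashid₅.
*Mateo₁* does not c-command the anaphor → cannot bind it.
*[Mateo₁'s accuser]₂* c-commands the anaphor but is outside its binding domain → cannot satisfy Principle A.
*Bruno₃* c-commands the anaphor but is outside its binding domain → cannot satisfy Principle A.
*Emil₄* c-commands the anaphor but is outside its binding domain → cannot satisfy Principle A.
*Rashid₅* c-commands the anaphor within its binding domain → licit binder.
*Tariq₆* does not c-command the anaphor → cannot bind it.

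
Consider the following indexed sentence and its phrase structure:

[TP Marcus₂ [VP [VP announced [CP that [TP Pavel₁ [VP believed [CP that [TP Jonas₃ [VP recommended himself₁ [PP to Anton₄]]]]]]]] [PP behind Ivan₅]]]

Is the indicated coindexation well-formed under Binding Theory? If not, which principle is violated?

The two coindexed NPs are *Pavel₁* and *himself₁*.
*himself₁* is an anaphor. Principle A requires it to be bound within its binding domain — the embedded TP, whose subject is Jonas₃.
Within that domain it is c-commanded by *Jonas₃*, which does not share its index.
*Pavel₁* does c-command the anaphor, but from outside its binding domain.
The anaphor is unbound in its domain → Principle A violation.

Principle A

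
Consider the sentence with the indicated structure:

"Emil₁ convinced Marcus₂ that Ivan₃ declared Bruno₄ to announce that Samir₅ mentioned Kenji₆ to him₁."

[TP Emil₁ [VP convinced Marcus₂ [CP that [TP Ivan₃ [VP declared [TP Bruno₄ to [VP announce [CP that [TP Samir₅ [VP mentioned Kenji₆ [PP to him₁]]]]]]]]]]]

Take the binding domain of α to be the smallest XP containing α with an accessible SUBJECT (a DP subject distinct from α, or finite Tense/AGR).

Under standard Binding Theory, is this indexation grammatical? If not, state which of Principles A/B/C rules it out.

grammatical

The two coindexed NPs are *Emil₁* and *him₁*.
*him₁* is a pronoun; its binding domain is the embedded TP, whose subject is Samir₅. Within that domain it is c-commanded only by *Samir₅*, *Kenji₆*, which carry a different index — the pronoun is free locally, so Principle B holds.
*Emil₁* is an R-expression; *him₁* does not c-command it, and no other NP shares its index, so Principle C is satisfied.
All principles are respected.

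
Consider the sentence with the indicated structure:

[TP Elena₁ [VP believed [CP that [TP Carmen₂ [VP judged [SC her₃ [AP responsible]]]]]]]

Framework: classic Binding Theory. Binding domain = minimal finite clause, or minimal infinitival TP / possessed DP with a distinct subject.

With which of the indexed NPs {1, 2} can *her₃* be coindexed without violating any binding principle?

{1}

*her* is a pronoun, so Principle B applies: it must be free in its binding domain.
Binding domain of *her₃*: the embedded TP, whose subject is Carmen₂.
*Elena₁* c-commands the pronoun but from outside its binding domain, and is not c-commanded by it → coindexation permitted.
*Carmen₂* c-commands the pronoun within its binding domain → coindexation would violate Principle B.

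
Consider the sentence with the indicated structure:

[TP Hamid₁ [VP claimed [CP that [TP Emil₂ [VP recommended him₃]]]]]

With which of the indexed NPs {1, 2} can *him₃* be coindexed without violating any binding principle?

*him* is a pronoun, so Principle B applies: it must be free in its binding domain.
Binding domain of *him₃*: the embedded TP, whose subject is Emil₂.
*Hamid₁* c-commands the pronoun but from outside its binding domain, and is not c-commanded by it → coindexation permitted.
*Emil₂* c-commands the pronoun within its binding domain → coindexation would violate Principle B.

{1}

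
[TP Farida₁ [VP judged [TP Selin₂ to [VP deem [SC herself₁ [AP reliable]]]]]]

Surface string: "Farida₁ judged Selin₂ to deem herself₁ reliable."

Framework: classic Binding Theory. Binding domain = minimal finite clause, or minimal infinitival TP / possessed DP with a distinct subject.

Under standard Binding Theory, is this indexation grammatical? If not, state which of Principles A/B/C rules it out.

The two coindexed NPs are *Farida₁* and *herself₁*.
*herself₁* is an anaphor. Principle A requires it to be bound within its binding domain — the embedded TP, whose subject is Selin₂.
Within that domain it is c-commanded by *Selin₂*, which does not share its index.
*Farida₁* does c-command the anaphor, but from outside its binding domain.
The anaphor is unbound in its domain → Principle A violation.

Principle A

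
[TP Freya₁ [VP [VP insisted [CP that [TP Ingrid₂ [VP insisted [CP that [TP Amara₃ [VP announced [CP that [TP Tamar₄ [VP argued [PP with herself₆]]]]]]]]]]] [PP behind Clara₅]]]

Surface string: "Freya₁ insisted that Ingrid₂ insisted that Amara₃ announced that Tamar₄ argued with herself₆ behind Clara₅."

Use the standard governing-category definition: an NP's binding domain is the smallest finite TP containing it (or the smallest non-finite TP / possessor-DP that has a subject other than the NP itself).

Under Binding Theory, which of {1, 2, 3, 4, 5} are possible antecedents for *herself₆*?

{4}

*herself* is an anaphor, so Principle A applies: it must be bound in its binding domain.
Binding domain of *herself₆*: the embedded TP, whose subject is Tamar₄.
*Freya₁* c-commands the anaphor but is outside its binding domain → cannot satisfy Principle A.
*Ingrid₂* c-commands the anaphor but is outside its binding domain → cannot satisfy Principle A.
*Amara₃* c-commands the anaphor but is outside its binding domain → cannot satisfy Principle A.
*Tamar₄* c-commands the anaphor within its binding domain → licit binder.
*Clara₅* does not c-command the anaphor → cannot bind it.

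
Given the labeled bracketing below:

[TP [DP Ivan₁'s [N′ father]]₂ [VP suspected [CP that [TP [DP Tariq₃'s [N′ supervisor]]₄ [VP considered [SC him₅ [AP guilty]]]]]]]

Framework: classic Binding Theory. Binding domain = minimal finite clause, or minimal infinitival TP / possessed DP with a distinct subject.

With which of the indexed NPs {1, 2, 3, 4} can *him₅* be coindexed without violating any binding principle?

{1, 2, 3}

*him* is a pronoun, so Principle B applies: it must be free in its binding domain.
Binding domain of *him₅*: the embedded TP, whose subject is [Tariq₃'s supervisor]₄.
*Ivan₁* and the pronoun do not c-command one another → neither Principle B nor Principle C is at stake; coindexation permitted.
*[Ivan₁'s father]₂* c-commands the pronoun but from outside its binding domain, and is not c-commanded by it → coindexation permitted.
*Tariq₃* and the pronoun do not c-command one another → neither Principle B nor Principle C is at stake; coindexation permitted.
*[Tariq₃'s supervisor]₄* c-commands the pronoun within its binding domain → coindexation would violate Principle B.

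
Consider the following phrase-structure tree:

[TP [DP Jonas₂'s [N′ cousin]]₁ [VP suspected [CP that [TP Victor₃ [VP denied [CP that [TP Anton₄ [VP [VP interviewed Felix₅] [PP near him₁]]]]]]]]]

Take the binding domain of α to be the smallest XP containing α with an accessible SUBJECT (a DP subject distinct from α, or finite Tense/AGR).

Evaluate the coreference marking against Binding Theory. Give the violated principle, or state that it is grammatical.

The two coindexed NPs are *[Jonas₂'s cousin]₁* and *him₁*.
*him₁* is a pronoun; its binding domain is the embedded TP, whose subject is Anton₄. Within that domain it is c-commanded only by *Anton₄*, which carries a different index — the pronoun is free locally, so Principle B holds.
*[Jonas₂'s cousin]₁* is an R-expression; *him₁* does not c-command it, and no other NP shares its index, so Principle C is satisfied.
All principles are respected.

grammatical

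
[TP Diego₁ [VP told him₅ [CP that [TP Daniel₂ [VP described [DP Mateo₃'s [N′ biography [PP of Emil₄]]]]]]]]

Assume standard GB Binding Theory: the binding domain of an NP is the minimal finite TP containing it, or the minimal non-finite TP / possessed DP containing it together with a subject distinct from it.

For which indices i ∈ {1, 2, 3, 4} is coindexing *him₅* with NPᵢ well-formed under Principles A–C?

none

*him* is a pronoun, so Principle B applies: it must be free in its binding domain.
Binding domain of *him₅*: the matrix TP, whose subject is Diego₁.
*Diego₁* c-commands the pronoun within its binding domain → coindexation would violate Principle B.
*Daniel₂*: the pronoun c-commands this R-expression → coindexation would violate Principle C on *Daniel₂*.
*Mateo₃*: the pronoun c-commands this R-expression → coindexation would violate Principle C on *Mateo₃*.
*Emil₄*: the pronoun c-commands this R-expression → coindexation would violate Principle C on *Emil₄*.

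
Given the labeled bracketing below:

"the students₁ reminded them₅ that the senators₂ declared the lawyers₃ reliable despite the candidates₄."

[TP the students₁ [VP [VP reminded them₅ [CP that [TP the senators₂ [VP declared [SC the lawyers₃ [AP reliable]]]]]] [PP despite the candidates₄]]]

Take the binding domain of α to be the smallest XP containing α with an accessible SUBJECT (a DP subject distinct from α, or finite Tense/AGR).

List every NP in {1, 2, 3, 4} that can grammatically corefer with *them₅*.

{4}

*them* is a pronoun, so Principle B applies: it must be free in its binding domain.
Binding domain of *them₅*: the matrix TP, whose subject is the students₁.
*the students₁* c-commands the pronoun within its binding domain → coindexation would violate Principle B.
*the senators₂*: the pronoun c-commands this R-expression → coindexation would violate Principle C on *the senators₂*.
*the lawyers₃*: the pronoun c-commands this R-expression → coindexation would violate Principle C on *the lawyers₃*.
*the candidates₄* and the pronoun do not c-command one another → neither Principle B nor Principle C is at stake; coindexation permitted.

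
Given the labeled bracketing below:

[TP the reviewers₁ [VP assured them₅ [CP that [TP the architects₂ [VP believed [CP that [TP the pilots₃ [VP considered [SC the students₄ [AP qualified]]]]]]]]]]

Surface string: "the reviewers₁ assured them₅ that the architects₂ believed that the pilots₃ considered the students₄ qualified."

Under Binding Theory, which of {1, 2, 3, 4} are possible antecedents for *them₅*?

none

*them* is a pronoun, so Principle B applies: it must be free in its binding domain.
Binding domain of *them₅*: the matrix TP, whose subject is the reviewers₁.
*the reviewers₁* c-commands the pronoun within its binding domain → coindexation would violate Principle B.
*the architects₂*: the pronoun c-commands this R-expression → coindexation would violate Principle C on *the architects₂*.
*the pilots₃*: the pronoun c-commands this R-expression → coindexation would violate Principle C on *the pilots₃*.
*the students₄*: the pronoun c-commands this R-expression → coindexation would violate Principle C on *the students₄*.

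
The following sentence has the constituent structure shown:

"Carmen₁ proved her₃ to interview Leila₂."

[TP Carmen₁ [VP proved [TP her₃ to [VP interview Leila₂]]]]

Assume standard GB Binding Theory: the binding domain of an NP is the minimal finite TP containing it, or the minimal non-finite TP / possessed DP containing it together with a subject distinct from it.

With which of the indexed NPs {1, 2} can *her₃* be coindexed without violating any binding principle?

none

*her* is a pronoun, so Principle B applies: it must be free in its binding domain.
Binding domain of *her₃*: the matrix TP, whose subject is Carmen₁.
*Carmen₁* c-commands the pronoun within its binding domain → coindexation would violate Principle B.
*Leila₂*: the pronoun c-commands this R-expression → coindexation would violate Principle C on *Leila₂*.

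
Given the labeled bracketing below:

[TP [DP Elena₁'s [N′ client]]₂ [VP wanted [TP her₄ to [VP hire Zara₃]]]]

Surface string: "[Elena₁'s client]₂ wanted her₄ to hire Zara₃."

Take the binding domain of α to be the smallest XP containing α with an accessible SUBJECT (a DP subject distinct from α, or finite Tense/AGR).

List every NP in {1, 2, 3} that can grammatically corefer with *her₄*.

{1}

*her* is a pronoun, so Principle B applies: it must be free in its binding domain.
Binding domain of *her₄*: the matrix TP, whose subject is [Elena₁'s client]₂.
*Elena₁* and the pronoun do not c-command one another → neither Principle B nor Principle C is at stake; coindexation permitted.
*[Elena₁'s client]₂* c-commands the pronoun within its binding domain → coindexation would violate Principle B.
*Zara₃*: the pronoun c-commands this R-expression → coindexation would violate Principle C on *Zara₃*.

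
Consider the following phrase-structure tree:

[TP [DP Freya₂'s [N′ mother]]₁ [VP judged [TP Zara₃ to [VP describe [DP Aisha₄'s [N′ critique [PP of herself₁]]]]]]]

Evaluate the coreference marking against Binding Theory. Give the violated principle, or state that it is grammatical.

Principle A

The two coindexed NPs are *[Freya₂'s mother]₁* and *herself₁*.
*herself₁* is an anaphor. Principle A requires it to be bound within its binding domain — the possessed DP, whose subject is Aisha₄.
Within that domain it is c-commanded by *Aisha₄*, which does not share its index.
*[Freya₂'s mother]₁* does c-command the anaphor, but from outside its binding domain.
The anaphor is unbound in its domain → Principle A violation.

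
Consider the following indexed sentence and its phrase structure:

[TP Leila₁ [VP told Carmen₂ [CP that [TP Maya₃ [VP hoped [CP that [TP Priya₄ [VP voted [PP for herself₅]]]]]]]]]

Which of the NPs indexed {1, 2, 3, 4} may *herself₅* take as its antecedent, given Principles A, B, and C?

*herself* is an anaphor, so Principle A applies: it must be bound in its binding domain.
Binding domain of *herself₅*: the embedded TP, whose subject is Priya₄.
*Leila₁* c-commands the anaphor but is outside its binding domain → cannot satisfy Principle A.
*Carmen₂* c-commands the anaphor but is outside its binding domain → cannot satisfy Principle A.
*Maya₃* c-commands the anaphor but is outside its binding domain → cannot satisfy Principle A.
*Priya₄* c-commands the anaphor within its binding domain → licit binder.

{4}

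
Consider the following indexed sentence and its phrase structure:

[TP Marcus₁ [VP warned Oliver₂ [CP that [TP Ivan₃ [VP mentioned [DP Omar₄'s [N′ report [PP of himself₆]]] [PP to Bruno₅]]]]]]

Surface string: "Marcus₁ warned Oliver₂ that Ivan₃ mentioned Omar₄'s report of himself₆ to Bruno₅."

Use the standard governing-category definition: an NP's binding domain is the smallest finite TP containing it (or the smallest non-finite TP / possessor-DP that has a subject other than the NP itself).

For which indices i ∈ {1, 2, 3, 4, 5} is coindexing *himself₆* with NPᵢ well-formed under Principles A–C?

{4}

*himself* is an anaphor, so Principle A applies: it must be bound in its binding domain.
Binding domain of *himself₆*: the possessed DP, whose subject is Omar₄.
*Marcus₁* c-commands the anaphor but is outside its binding domain → cannot satisfy Principle A.
*Oliver₂* c-commands the anaphor but is outside its binding domain → cannot satisfy Principle A.
*Ivan₃* c-commands the anaphor but is outside its binding domain → cannot satisfy Principle A.
*Omar₄* c-commands the anaphor within its binding domain → licit binder.
*Bruno₅* does not c-command the anaphor → cannot bind it.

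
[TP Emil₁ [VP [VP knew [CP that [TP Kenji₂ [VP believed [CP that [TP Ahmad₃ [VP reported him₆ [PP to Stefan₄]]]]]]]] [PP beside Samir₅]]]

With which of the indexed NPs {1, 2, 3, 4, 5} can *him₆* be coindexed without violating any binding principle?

*him* is a pronoun, so Principle B applies: it must be free in its binding domain.
Binding domain of *him₆*: the embedded TP, whose subject is Ahmad₃.
*Emil₁* c-commands the pronoun but from outside its binding domain, and is not c-commanded by it → coindexation permitted.
*Kenji₂* c-commands the pronoun but from outside its binding domain, and is not c-commanded by it → coindexation permitted.
*Ahmad₃* c-commands the pronoun within its binding domain → coindexation would violate Principle B.
*Stefan₄*: the pronoun c-commands this R-expression → coindexation would violate Principle C on *Stefan₄*.
*Samir₅* and the pronoun do not c-command one another → neither Principle B nor Principle C is at stake; coindexation permitted.

{1, 2, 5}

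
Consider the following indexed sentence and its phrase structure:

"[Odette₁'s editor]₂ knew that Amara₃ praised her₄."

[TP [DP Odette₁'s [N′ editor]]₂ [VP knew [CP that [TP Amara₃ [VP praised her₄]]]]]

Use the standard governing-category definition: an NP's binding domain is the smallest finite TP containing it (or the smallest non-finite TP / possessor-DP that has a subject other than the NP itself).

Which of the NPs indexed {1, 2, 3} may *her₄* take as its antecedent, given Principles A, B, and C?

{1, 2}

*her* is a pronoun, so Principle B applies: it must be free in its binding domain.
Binding domain of *her₄*: the embedded TP, whose subject is Amara₃.
*Odette₁* and the pronoun do not c-command one another → neither Principle B nor Principle C is at stake; coindexation permitted.
*[Odette₁'s editor]₂* c-commands the pronoun but from outside its binding domain, and is not c-commanded by it → coindexation permitted.
*Amara₃* c-commands the pronoun within its binding domain → coindexation would violate Principle B.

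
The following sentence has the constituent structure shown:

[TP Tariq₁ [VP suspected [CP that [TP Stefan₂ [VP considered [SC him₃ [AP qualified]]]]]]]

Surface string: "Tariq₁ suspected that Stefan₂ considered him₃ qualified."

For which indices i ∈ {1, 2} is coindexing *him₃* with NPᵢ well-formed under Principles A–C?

*him* is a pronoun, so Principle B applies: it must be free in its binding domain.
Binding domain of *him₃*: the embedded TP, whose subject is Stefan₂.
*Tariq₁* c-commands the pronoun but from outside its binding domain, and is not c-commanded by it → coindexation permitted.
*Stefan₂* c-commands the pronoun within its binding domain → coindexation would violate Principle B.

{1}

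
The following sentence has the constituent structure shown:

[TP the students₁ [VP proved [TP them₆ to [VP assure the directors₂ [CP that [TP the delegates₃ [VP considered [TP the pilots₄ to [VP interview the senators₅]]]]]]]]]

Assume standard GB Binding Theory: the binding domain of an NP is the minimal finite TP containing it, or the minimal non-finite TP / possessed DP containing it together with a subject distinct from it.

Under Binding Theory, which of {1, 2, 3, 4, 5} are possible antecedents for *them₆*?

*them* is a pronoun, so Principle B applies: it must be free in its binding domain.
Binding domain of *them₆*: the matrix TP, whose subject is the students₁.
*the students₁* c-commands the pronoun within its binding domain → coindexation would violate Principle B.
*the directors₂*: the pronoun c-commands this R-expression → coindexation would violate Principle C on *the directors₂*.
*the delegates₃*: the pronoun c-commands this R-expression → coindexation would violate Principle C on *the delegates₃*.
*the pilots₄*: the pronoun c-commands this R-expression → coindexation would violate Principle C on *the pilots₄*.
*the senators₅*: the pronoun c-commands this R-expression → coindexation would violate Principle C on *the senators₅*.

none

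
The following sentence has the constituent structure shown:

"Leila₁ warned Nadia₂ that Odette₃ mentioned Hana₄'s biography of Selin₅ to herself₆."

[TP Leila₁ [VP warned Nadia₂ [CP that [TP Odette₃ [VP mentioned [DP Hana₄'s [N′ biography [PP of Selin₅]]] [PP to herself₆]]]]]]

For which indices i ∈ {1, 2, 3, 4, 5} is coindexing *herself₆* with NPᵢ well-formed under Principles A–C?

{3}

*herself* is an anaphor, so Principle A applies: it must be bound in its binding domain.
Binding domain of *herself₆*: the embedded TP, whose subject is Odette₃.
*Leila₁* c-commands the anaphor but is outside its binding domain → cannot satisfy Principle A.
*Nadia₂* c-commands the anaphor but is outside its binding domain → cannot satisfy Principle A.
*Odette₃* c-commands the anaphor within its binding domain → licit binder.
*Hana₄* does not c-command the anaphor → cannot bind it.
*Selin₅* does not c-command the anaphor → cannot bind it.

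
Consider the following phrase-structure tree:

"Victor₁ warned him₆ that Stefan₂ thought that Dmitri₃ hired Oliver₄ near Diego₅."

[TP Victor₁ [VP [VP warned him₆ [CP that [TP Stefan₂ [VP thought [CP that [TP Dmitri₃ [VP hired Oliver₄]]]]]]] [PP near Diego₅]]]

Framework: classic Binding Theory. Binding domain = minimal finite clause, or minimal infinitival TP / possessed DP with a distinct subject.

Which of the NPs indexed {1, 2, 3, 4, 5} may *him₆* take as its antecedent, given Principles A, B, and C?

*him* is a pronoun, so Principle B applies: it must be free in its binding domain.
Binding domain of *him₆*: the matrix TP, whose subject is Victor₁.
*Victor₁* c-commands the pronoun within its binding domain → coindexation would violate Principle B.
*Stefan₂*: the pronoun c-commands this R-expression → coindexation would violate Principle C on *Stefan₂*.
*Dmitri₃*: the pronoun c-commands this R-expression → coindexation would violate Principle C on *Dmitri₃*.
*Oliver₄*: the pronoun c-commands this R-expression → coindexation would violate Principle C on *Oliver₄*.
*Diego₅* and the pronoun do not c-command one another → neither Principle B nor Principle C is at stake; coindexation permitted.

{5}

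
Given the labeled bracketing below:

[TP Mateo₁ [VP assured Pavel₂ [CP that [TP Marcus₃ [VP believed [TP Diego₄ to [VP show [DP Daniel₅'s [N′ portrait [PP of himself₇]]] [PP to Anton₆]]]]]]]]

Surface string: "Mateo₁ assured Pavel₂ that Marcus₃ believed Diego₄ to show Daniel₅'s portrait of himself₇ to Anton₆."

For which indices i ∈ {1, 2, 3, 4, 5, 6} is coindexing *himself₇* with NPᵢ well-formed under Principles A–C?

*himself* is an anaphor, so Principle A applies: it must be bound in its binding domain.
Binding domain of *himself₇*: the possessed DP, whose subject is Daniel₅.
*Mateo₁* c-commands the anaphor but is outside its binding domain → cannot satisfy Principle A.
*Pavel₂* c-commands the anaphor but is outside its binding domain → cannot satisfy Principle A.
*Marcus₃* c-commands the anaphor but is outside its binding domain → cannot satisfy Principle A.
*Diego₄* c-commands the anaphor but is outside its binding domain → cannot satisfy Principle A.
*Daniel₅* c-commands the anaphor within its binding domain → licit binder.
*Anton₆* does not c-command the anaphor → cannot bind it.

{5}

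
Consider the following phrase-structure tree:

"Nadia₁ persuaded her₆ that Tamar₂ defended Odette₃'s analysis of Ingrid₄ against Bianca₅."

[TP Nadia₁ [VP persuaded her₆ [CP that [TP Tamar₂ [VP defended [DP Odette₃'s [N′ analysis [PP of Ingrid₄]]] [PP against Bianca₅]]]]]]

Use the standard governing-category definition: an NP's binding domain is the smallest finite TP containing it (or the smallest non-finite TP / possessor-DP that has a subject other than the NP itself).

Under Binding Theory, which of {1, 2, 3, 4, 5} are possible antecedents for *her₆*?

*her* is a pronoun, so Principle B applies: it must be free in its binding domain.
Binding domain of *her₆*: the matrix TP, whose subject is Nadia₁.
*Nadia₁* c-commands the pronoun within its binding domain → coindexation would violate Principle B.
*Tamar₂*: the pronoun c-commands this R-expression → coindexation would violate Principle C on *Tamar₂*.
*Odette₃*: the pronoun c-commands this R-expression → coindexation would violate Principle C on *Odette₃*.
*Ingrid₄*: the pronoun c-commands this R-expression → coindexation would violate Principle C on *Ingrid₄*.
*Bianca₅*: the pronoun c-commands this R-expression → coindexation would violate Principle C on *Bianca₅*.

none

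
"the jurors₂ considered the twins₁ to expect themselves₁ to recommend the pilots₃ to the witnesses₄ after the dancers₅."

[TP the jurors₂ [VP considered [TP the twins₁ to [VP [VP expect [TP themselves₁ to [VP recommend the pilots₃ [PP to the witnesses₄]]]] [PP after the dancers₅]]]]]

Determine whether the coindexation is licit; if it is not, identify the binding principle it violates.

The two coindexed NPs are *the twins₁* and *themselves₁*.
*themselves₁* is an anaphor; its binding domain is the embedded TP, whose subject is the twins₁. *the twins₁* c-commands it within that domain and shares its index, so Principle A is satisfied.
*the twins₁* is an R-expression; *themselves₁* does not c-command it, and no other NP shares its index, so Principle C is satisfied.
All principles are respected.

grammatical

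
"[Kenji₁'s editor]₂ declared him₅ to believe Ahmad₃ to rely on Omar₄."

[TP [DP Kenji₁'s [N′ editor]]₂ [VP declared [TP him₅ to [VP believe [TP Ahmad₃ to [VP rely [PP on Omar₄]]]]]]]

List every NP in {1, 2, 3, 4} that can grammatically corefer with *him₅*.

{1}

*him* is a pronoun, so Principle B applies: it must be free in its binding domain.
Binding domain of *him₅*: the matrix TP, whose subject is [Kenji₁'s editor]₂.
*Kenji₁* and the pronoun do not c-command one another → neither Principle B nor Principle C is at stake; coindexation permitted.
*[Kenji₁'s editor]₂* c-commands the pronoun within its binding domain → coindexation would violate Principle B.
*Ahmad₃*: the pronoun c-commands this R-expression → coindexation would violate Principle C on *Ahmad₃*.
*Omar₄*: the pronoun c-commands this R-expression → coindexation would violate Principle C on *Omar₄*.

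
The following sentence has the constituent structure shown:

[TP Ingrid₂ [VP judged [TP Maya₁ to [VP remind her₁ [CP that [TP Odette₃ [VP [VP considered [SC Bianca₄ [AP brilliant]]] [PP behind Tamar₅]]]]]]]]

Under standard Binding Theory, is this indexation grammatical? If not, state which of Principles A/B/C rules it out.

The two coindexed NPs are *Maya₁* and *her₁*.
*her₁* is a pronoun. Its binding domain is the embedded TP, whose subject is Maya₁.
*Maya₁* c-commands it within that domain and carries the same index.
The pronoun is locally bound → Principle B violation.

Principle B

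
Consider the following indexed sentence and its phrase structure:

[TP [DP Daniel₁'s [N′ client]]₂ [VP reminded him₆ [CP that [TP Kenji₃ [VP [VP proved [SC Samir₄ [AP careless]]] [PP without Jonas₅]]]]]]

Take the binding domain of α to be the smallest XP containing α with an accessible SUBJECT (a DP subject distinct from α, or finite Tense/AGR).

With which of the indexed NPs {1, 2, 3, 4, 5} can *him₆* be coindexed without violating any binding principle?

*him* is a pronoun, so Principle B applies: it must be free in its binding domain.
Binding domain of *him₆*: the matrix TP, whose subject is [Daniel₁'s client]₂.
*Daniel₁* and the pronoun do not c-command one another → neither Principle B nor Principle C is at stake; coindexation permitted.
*[Daniel₁'s client]₂* c-commands the pronoun within its binding domain → coindexation would violate Principle B.
*Kenji₃*: the pronoun c-commands this R-expression → coindexation would violate Principle C on *Kenji₃*.
*Samir₄*: the pronoun c-commands this R-expression → coindexation would violate Principle C on *Samir₄*.
*Jonas₅*: the pronoun c-commands this R-expression → coindexation would violate Principle C on *Jonas₅*.

{1}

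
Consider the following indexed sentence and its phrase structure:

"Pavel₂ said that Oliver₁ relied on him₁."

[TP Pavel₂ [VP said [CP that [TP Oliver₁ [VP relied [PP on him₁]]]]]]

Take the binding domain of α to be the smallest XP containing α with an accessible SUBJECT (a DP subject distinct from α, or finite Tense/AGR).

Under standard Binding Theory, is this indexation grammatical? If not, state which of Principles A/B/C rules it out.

The two coindexed NPs are *Oliver₁* and *him₁*.
*him₁* is a pronoun. Its binding domain is the embedded TP, whose subject is Oliver₁.
*Oliver₁* c-commands it within that domain and carries the same index.
The pronoun is locally bound → Principle B violation.

Principle B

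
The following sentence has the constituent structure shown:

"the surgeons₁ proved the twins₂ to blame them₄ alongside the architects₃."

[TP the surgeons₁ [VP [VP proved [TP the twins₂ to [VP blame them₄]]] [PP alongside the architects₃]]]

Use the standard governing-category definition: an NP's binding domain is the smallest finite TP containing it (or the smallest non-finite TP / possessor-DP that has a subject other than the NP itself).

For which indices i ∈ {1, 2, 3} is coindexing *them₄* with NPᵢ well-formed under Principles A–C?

*them* is a pronoun, so Principle B applies: it must be free in its binding domain.
Binding domain of *them₄*: the embedded TP, whose subject is the twins₂.
*the surgeons₁* c-commands the pronoun but from outside its binding domain, and is not c-commanded by it → coindexation permitted.
*the twins₂* c-commands the pronoun within its binding domain → coindexation would violate Principle B.
*the architects₃* and the pronoun do not c-command one another → neither Principle B nor Principle C is at stake; coindexation permitted.

{1, 3}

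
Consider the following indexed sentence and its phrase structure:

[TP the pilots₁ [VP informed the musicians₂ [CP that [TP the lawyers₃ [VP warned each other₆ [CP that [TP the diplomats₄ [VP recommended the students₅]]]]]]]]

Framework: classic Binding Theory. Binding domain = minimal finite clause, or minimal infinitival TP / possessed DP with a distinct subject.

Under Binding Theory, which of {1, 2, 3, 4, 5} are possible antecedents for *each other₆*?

{3}

*each other* is an anaphor, so Principle A applies: it must be bound in its binding domain.
Binding domain of *each other₆*: the embedded TP, whose subject is the lawyers₃.
*the pilots₁* c-commands the anaphor but is outside its binding domain → cannot satisfy Principle A.
*the musicians₂* c-commands the anaphor but is outside its binding domain → cannot satisfy Principle A.
*the lawyers₃* c-commands the anaphor within its binding domain → licit binder.
*the diplomats₄* does not c-command the anaphor → cannot bind it.
*the students₅* does not c-command the anaphor → cannot bind it.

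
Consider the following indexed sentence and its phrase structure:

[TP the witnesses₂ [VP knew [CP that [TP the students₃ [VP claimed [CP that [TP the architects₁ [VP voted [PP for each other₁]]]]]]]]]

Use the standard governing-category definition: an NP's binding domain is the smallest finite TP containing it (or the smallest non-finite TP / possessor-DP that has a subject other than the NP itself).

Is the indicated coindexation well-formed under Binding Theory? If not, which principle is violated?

grammatical

The two coindexed NPs are *the architects₁* and *each other₁*.
*each other₁* is an anaphor; its binding domain is the embedded TP, whose subject is the architects₁. *the architects₁* c-commands it within that domain and shares its index, so Principle A is satisfied.
*the architects₁* is an R-expression; *each other₁* does not c-command it, and no other NP shares its index, so Principle C is satisfied.
All principles are respected.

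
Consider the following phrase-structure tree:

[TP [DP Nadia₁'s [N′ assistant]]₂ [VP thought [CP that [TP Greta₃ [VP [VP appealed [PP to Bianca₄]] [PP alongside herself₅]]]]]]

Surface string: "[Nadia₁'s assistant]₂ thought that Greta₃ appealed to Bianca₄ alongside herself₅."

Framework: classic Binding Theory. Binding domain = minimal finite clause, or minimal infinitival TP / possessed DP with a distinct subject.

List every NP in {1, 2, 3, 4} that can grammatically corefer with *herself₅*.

*herself* is an anaphor, so Principle A applies: it must be bound in its binding domain.
Binding domain of *herself₅*: the embedded TP, whose subject is Greta₃.
*Nadia₁* does not c-command the anaphor → cannot bind it.
*[Nadia₁'s assistant]₂* c-commands the anaphor but is outside its binding domain → cannot satisfy Principle A.
*Greta₃* c-commands the anaphor within its binding domain → licit binder.
*Bianca₄* does not c-command the anaphor → cannot bind it.

{3}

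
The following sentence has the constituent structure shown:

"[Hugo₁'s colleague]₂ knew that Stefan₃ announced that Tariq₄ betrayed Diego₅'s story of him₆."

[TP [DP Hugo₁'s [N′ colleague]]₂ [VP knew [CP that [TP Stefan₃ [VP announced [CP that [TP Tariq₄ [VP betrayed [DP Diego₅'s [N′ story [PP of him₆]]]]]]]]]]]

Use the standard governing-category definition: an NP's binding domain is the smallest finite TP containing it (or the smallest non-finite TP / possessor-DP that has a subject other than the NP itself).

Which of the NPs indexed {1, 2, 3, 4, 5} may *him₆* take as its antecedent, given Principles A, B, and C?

{1, 2, 3, 4}

*him* is a pronoun, so Principle B applies: it must be free in its binding domain.
Binding domain of *him₆*: the possessed DP, whose subject is Diego₅.
*Hugo₁* and the pronoun do not c-command one another → neither Principle B nor Principle C is at stake; coindexation permitted.
*[Hugo₁'s colleague]₂* c-commands the pronoun but from outside its binding domain, and is not c-commanded by it → coindexation permitted.
*Stefan₃* c-commands the pronoun but from outside its binding domain, and is not c-commanded by it → coindexation permitted.
*Tariq₄* c-commands the pronoun but from outside its binding domain, and is not c-commanded by it → coindexation permitted.
*Diego₅* c-commands the pronoun within its binding domain → coindexation would violate Principle B.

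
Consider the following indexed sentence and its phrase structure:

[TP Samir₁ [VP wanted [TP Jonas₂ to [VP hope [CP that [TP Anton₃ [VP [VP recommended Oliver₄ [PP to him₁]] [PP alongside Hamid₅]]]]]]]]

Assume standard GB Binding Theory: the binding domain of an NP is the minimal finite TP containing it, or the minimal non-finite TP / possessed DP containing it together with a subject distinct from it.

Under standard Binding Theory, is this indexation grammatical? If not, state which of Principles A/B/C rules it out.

grammatical

The two coindexed NPs are *Samir₁* and *him₁*.
*him₁* is a pronoun; its binding domain is the embedded TP, whose subject is Anton₃. Within that domain it is c-commanded only by *Anton₃*, *Oliver₄*, which carry a different index — the pronoun is free locally, so Principle B holds.
*Samir₁* is an R-expression; *him₁* does not c-command it, and no other NP shares its index, so Principle C is satisfied.
All principles are respected.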